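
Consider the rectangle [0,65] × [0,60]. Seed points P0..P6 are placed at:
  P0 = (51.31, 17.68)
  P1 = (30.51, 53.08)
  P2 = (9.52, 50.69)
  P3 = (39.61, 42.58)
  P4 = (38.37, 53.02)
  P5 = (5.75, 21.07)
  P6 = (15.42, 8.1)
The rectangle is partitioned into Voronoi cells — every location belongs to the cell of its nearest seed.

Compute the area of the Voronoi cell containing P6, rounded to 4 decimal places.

Area of P6's cell: 612.1543

1. box [0,65]×[0,60]: [(0, 0) (65, 0) (65, 60) (0, 60)]
2. ⊥bis P6·P0 via (33.365,12.89): [(0, 0) (36.8057, 0) (20.7901, 60) (0, 60)]  |A|=1727.873
3. ⊥bis P6·P1 via (22.965,30.59): [(0, 38.2944) (0, 0) (36.8057, 0) (29.1986, 28.4987)]  |A|=1083.5287
4. ⊥bis P6·P2 via (12.47,29.395): [(22.4189, 30.7732) (0, 27.6675) (0, 0) (36.8057, 0) (29.1986, 28.4987)]  |A|=964.408
5. ⊥bis P6·P3 via (27.515,25.34): [(20.2073, 30.4668) (0, 27.6675) (0, 0) (36.8057, 0) (30.624, 23.1589)]  |A|=938.2507
6. ⊥bis P6·P4 via (26.895,30.56): [(20.2073, 30.4668) (0, 27.6675) (0, 0) (36.8057, 0) (30.624, 23.1589)]  |A|=938.2507
7. ⊥bis P6·P5 via (10.585,14.585): [(26.2246, 26.2453) (0, 6.6932) (0, 0) (36.8057, 0) (30.624, 23.1589)]  |A|=612.1543
8. canonical 5-gon: [(26.2246, 26.2453) (0, 6.6932) (0, 0) (36.8057, 0) (30.624, 23.1589)]
9. shoelace: 612.1543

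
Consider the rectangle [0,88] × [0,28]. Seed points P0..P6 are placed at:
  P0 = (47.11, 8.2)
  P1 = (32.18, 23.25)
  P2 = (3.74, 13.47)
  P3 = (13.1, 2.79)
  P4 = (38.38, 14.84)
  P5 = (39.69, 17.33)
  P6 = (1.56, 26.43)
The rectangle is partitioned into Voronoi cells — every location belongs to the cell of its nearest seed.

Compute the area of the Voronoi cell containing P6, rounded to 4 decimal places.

Area of P6's cell: 119.5761

1. box [0,88]×[0,28]: [(0, 0) (88, 0) (88, 28) (0, 28)]
2. ⊥bis P6·P0 via (24.335,17.315): [(0, 0) (17.4052, 0) (28.6113, 28) (0, 28)]  |A|=644.2316
3. ⊥bis P6·P1 via (16.87,24.84): [(0, 0) (14.2903, 0) (17.1982, 28) (0, 28)]  |A|=440.8383
4. ⊥bis P6·P2 via (2.65,19.95): [(0, 19.5042) (16.606, 22.2975) (17.1982, 28) (0, 28)]  |A|=119.5761
5. ⊥bis P6·P3 via (7.33,14.61): [(0, 19.5042) (16.606, 22.2975) (17.1982, 28) (0, 28)]  |A|=119.5761
6. ⊥bis P6·P4 via (19.97,20.635): [(0, 19.5042) (16.606, 22.2975) (17.1982, 28) (0, 28)]  |A|=119.5761
7. ⊥bis P6·P5 via (20.625,21.88): [(0, 19.5042) (16.606, 22.2975) (17.1982, 28) (0, 28)]  |A|=119.5761
8. canonical 4-gon: [(0, 19.5042) (16.606, 22.2975) (17.1982, 28) (0, 28)]
9. shoelace: 119.5761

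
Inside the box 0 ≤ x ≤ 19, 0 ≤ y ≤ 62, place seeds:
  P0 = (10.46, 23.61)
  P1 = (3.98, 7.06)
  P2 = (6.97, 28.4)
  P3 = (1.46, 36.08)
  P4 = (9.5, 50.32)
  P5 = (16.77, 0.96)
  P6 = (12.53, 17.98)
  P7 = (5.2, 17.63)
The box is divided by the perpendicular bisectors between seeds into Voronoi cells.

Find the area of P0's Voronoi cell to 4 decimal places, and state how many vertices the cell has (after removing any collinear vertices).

1. box [0,19]×[0,62]: [(0, 0) (19, 0) (19, 62) (0, 62)]
2. ⊥bis P0·P1 via (7.22,15.335): [(0, 18.1619) (19, 10.7226) (19, 62) (0, 62)]  |A|=903.5965
3. ⊥bis P0·P2 via (8.715,26.005): [(0, 19.6552) (0, 18.1619) (19, 10.7226) (19, 33.4987)]  |A|=230.5586
4. ⊥bis P0·P3 via (5.96,29.845): [(0, 19.6552) (0, 18.1619) (19, 10.7226) (19, 33.4987)]  |A|=230.5586
5. ⊥bis P0·P4 via (9.98,36.965): [(0, 19.6552) (0, 18.1619) (19, 10.7226) (19, 33.4987)]  |A|=230.5586
6. ⊥bis P0·P5 via (13.615,12.285): [(0, 19.6552) (0, 18.1619) (14.4299, 12.512) (19, 13.7852) (19, 33.4987)]  |A|=223.5606
7. ⊥bis P0·P6 via (11.495,20.795): [(0, 19.6552) (0, 18.1619) (2.0987, 17.3402) (19, 23.5544) (19, 33.4987)]  |A|=122.1218
8. ⊥bis P0·P7 via (7.83,20.62): [(4.8825, 23.2126) (8.7701, 19.7931) (19, 23.5544) (19, 33.4987)]  |A|=94.996
9. canonical 4-gon: [(4.8825, 23.2126) (8.7701, 19.7931) (19, 23.5544) (19, 33.4987)]
10. shoelace: 94.996

Area of P0's cell: 94.9960 (4 vertices)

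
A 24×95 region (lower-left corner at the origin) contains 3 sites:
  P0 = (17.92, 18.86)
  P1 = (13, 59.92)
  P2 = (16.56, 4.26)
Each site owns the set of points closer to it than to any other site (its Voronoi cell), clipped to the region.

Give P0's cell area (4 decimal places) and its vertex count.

1. box [0,24]×[0,95]: [(0, 0) (24, 0) (24, 95) (0, 95)]
2. ⊥bis P0·P1 via (15.46,39.39): [(0, 37.5375) (0, 0) (24, 0) (24, 40.4133)]  |A|=935.4098
3. ⊥bis P0·P2 via (17.24,11.56): [(0, 37.5375) (0, 13.1659) (24, 10.9303) (24, 40.4133)]  |A|=646.2551
4. canonical 4-gon: [(0, 37.5375) (0, 13.1659) (24, 10.9303) (24, 40.4133)]
5. shoelace: 646.2551

Area of P0's cell: 646.2551 (4 vertices)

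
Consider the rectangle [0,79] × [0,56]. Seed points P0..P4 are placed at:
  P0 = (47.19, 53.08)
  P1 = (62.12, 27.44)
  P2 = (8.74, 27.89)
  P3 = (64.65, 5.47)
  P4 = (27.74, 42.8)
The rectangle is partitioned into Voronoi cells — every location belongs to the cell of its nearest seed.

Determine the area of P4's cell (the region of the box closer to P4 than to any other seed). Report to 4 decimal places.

1. box [0,79]×[0,56]: [(0, 0) (79, 0) (79, 56) (0, 56)]
2. ⊥bis P4·P0 via (37.465,47.94): [(0, 0) (62.803, 0) (33.205, 56) (0, 56)]  |A|=2688.223
3. ⊥bis P4·P1 via (44.93,35.12): [(0, 0) (29.2394, 0) (44.6143, 34.4134) (33.205, 56) (0, 56)]  |A|=2110.7054
4. ⊥bis P4·P2 via (18.24,35.345): [(35.3114, 13.5908) (44.6143, 34.4134) (33.205, 56) (2.0313, 56)]  |A|=880.2226
5. ⊥bis P4·P3 via (46.195,24.135): [(35.3114, 13.5908) (44.6143, 34.4134) (33.205, 56) (2.0313, 56)]  |A|=880.2226
6. canonical 4-gon: [(35.3114, 13.5908) (44.6143, 34.4134) (33.205, 56) (2.0313, 56)]
7. shoelace: 880.2226

Area of P4's cell: 880.2226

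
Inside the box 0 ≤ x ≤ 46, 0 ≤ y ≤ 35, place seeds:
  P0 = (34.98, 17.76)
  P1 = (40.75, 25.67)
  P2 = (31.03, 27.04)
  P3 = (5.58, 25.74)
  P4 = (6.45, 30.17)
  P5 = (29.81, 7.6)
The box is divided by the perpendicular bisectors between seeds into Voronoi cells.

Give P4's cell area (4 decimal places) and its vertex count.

1. box [0,46]×[0,35]: [(0, 0) (46, 0) (46, 35) (0, 35)]
2. ⊥bis P4·P0 via (20.715,23.965): [(0, 0) (10.2907, 0) (25.515, 35) (0, 35)]  |A|=626.5997
3. ⊥bis P4·P1 via (23.6,27.92): [(0, 0) (10.2907, 0) (24.103, 31.7538) (24.5289, 35) (0, 35)]  |A|=624.9991
4. ⊥bis P4·P2 via (18.74,28.605): [(0, 0) (10.2907, 0) (17.0871, 15.6246) (19.5543, 35) (0, 35)]  |A|=568.8545
5. ⊥bis P4·P3 via (6.015,27.955): [(0, 29.1363) (18.3488, 25.5328) (19.5543, 35) (0, 35)]  |A|=146.3586
6. ⊥bis P4·P5 via (18.13,18.885): [(0, 29.1363) (18.3488, 25.5328) (19.5543, 35) (0, 35)]  |A|=146.3586
7. canonical 4-gon: [(0, 29.1363) (18.3488, 25.5328) (19.5543, 35) (0, 35)]
8. shoelace: 146.3586

Area of P4's cell: 146.3586 (4 vertices)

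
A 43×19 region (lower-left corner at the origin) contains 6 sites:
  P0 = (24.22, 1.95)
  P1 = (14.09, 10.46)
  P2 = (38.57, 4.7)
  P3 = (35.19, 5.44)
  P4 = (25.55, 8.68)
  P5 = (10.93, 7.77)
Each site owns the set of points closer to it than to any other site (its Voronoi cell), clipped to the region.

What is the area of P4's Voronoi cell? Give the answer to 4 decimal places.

1. box [0,43]×[0,19]: [(0, 0) (43, 0) (43, 19) (0, 19)]
2. ⊥bis P4·P0 via (24.885,5.315): [(0, 10.2328) (43, 1.7351) (43, 19) (0, 19)]  |A|=559.69
3. ⊥bis P4·P1 via (19.82,9.57): [(19.3296, 6.4129) (43, 1.7351) (43, 19) (21.2847, 19)]  |A|=341.0004
4. ⊥bis P4·P2 via (32.06,6.69): [(19.3296, 6.4129) (31.2549, 4.0562) (35.823, 19) (21.2847, 19)]  |A|=185.9849
5. ⊥bis P4·P3 via (30.37,7.06): [(19.3296, 6.4129) (29.4784, 4.4072) (34.383, 19) (21.2847, 19)]  |A|=161.403
6. ⊥bis P4·P5 via (18.24,8.225): [(19.3296, 6.4129) (29.4784, 4.4072) (34.383, 19) (21.2847, 19)]  |A|=161.403
7. canonical 4-gon: [(19.3296, 6.4129) (29.4784, 4.4072) (34.383, 19) (21.2847, 19)]
8. shoelace: 161.403

Area of P4's cell: 161.4030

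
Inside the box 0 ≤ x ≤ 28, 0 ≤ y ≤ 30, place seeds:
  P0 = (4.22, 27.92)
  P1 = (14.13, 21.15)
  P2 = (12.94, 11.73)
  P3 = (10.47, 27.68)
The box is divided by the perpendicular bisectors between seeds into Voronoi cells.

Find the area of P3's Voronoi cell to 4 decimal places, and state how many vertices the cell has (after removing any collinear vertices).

Area of P3's cell: 63.0323 (3 vertices)

1. box [0,28]×[0,30]: [(0, 0) (28, 0) (28, 30) (0, 30)]
2. ⊥bis P3·P0 via (7.345,27.8): [(6.2775, 0) (28, 0) (28, 30) (7.4295, 30)]  |A|=634.3956
3. ⊥bis P3·P1 via (12.3,24.415): [(7.1032, 21.5022) (22.2645, 30) (7.4295, 30)]  |A|=63.0323
4. ⊥bis P3·P2 via (11.705,19.705): [(7.1032, 21.5022) (22.2645, 30) (7.4295, 30)]  |A|=63.0323
5. canonical 3-gon: [(7.1032, 21.5022) (22.2645, 30) (7.4295, 30)]
6. shoelace: 63.0323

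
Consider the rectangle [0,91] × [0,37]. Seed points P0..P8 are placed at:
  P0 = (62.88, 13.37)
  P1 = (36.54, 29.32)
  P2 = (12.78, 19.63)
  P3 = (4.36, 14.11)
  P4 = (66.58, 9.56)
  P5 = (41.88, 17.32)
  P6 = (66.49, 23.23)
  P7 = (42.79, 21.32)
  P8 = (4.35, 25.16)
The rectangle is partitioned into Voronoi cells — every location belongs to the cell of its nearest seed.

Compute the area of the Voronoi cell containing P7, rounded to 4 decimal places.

1. box [0,91]×[0,37]: [(0, 0) (91, 0) (91, 37) (0, 37)]
2. ⊥bis P7·P0 via (52.835,17.345): [(0, 0) (45.9712, 0) (60.6129, 37) (0, 37)]  |A|=1971.8061
3. ⊥bis P7·P1 via (39.665,25.32): [(7.2554, 0) (45.9712, 0) (60.6129, 37) (54.6154, 37)]  |A|=827.1963
4. ⊥bis P7·P2 via (27.785,20.475): [(28.0243, 16.2257) (28.938, 0) (45.9712, 0) (60.6129, 37) (54.6154, 37)]  |A|=651.2882
5. ⊥bis P7·P3 via (23.575,17.715): [(28.0243, 16.2257) (28.938, 0) (45.9712, 0) (60.6129, 37) (54.6154, 37)]  |A|=651.2882
6. ⊥bis P7·P4 via (54.685,15.44): [(28.0243, 16.2257) (28.938, 0) (45.9712, 0) (60.6129, 37) (54.6154, 37)]  |A|=651.2882
7. ⊥bis P7·P5 via (42.335,19.32): [(34.3192, 21.1436) (52.6848, 16.9654) (60.6129, 37) (54.6154, 37)]  |A|=248.085
8. ⊥bis P7·P6 via (54.64,22.275): [(53.5221, 36.1459) (34.3192, 21.1436) (52.6848, 16.9654) (54.6647, 21.9687)]  |A|=194.7725
9. ⊥bis P7·P8 via (23.57,23.24): [(53.5221, 36.1459) (34.3192, 21.1436) (52.6848, 16.9654) (54.6647, 21.9687)]  |A|=194.7725
10. canonical 4-gon: [(53.5221, 36.1459) (34.3192, 21.1436) (52.6848, 16.9654) (54.6647, 21.9687)]
11. shoelace: 194.7725

Area of P7's cell: 194.7725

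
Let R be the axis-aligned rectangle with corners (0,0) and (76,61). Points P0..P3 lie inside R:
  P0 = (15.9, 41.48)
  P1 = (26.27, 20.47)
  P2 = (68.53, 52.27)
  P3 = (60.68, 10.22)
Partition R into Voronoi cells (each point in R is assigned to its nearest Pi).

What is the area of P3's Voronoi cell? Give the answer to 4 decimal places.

1. box [0,76]×[0,61]: [(0, 0) (76, 0) (76, 61) (0, 61)]
2. ⊥bis P3·P0 via (38.29,25.85): [(20.2446, 0) (76, 0) (76, 61) (62.8275, 61)]  |A|=2102.2997
3. ⊥bis P3·P1 via (43.475,15.345): [(52.7927, 46.6251) (38.9041, 0) (76, 0) (76, 61) (62.8275, 61)]  |A|=1667.3014
4. ⊥bis P3·P2 via (64.605,31.245): [(49.0749, 34.1442) (38.9041, 0) (76, 0) (76, 29.1178)]  |A|=1025.3053
5. canonical 4-gon: [(49.0749, 34.1442) (38.9041, 0) (76, 0) (76, 29.1178)]
6. shoelace: 1025.3053

Area of P3's cell: 1025.3053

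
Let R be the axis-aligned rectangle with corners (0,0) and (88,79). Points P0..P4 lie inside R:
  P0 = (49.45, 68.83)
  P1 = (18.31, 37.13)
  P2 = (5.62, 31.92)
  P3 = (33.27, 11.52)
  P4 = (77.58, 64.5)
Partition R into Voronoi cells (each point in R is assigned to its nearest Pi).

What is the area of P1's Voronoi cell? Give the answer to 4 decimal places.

Area of P1's cell: 1375.5651

1. box [0,88]×[0,79]: [(0, 0) (88, 0) (88, 79) (0, 79)]
2. ⊥bis P1·P0 via (33.88,52.98): [(0, 0) (87.8128, 0) (7.3921, 79) (0, 79)]  |A|=3760.5908
3. ⊥bis P1·P2 via (11.965,34.525): [(0, 63.6682) (26.1396, 0) (87.8128, 0) (7.3921, 79) (0, 79)]  |A|=2928.4618
4. ⊥bis P1·P3 via (25.79,24.325): [(0, 63.6682) (18.0169, 19.7844) (49.1558, 37.9741) (7.3921, 79) (0, 79)]  |A|=1375.5651
5. ⊥bis P1·P4 via (47.945,50.815): [(0, 63.6682) (18.0169, 19.7844) (49.1558, 37.9741) (7.3921, 79) (0, 79)]  |A|=1375.5651
6. canonical 5-gon: [(0, 63.6682) (18.0169, 19.7844) (49.1558, 37.9741) (7.3921, 79) (0, 79)]
7. shoelace: 1375.5651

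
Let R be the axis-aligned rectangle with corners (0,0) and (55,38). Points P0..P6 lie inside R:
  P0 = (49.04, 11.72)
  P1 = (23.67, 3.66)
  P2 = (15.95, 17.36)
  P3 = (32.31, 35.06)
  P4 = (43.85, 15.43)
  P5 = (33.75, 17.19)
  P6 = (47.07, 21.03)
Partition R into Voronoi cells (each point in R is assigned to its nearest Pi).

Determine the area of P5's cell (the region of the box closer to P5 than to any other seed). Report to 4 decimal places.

1. box [0,55]×[0,38]: [(0, 0) (55, 0) (55, 38) (0, 38)]
2. ⊥bis P5·P0 via (41.395,14.455): [(0, 0) (36.2237, 0) (49.8182, 38) (0, 38)]  |A|=1634.797
3. ⊥bis P5·P1 via (28.71,10.425): [(0, 31.8143) (37.5872, 3.8114) (49.8182, 38) (0, 38)]  |A|=967.861
4. ⊥bis P5·P2 via (24.85,17.275): [(24.8123, 13.3288) (37.5872, 3.8114) (49.8182, 38) (25.0479, 38)]  |A|=582.1388
5. ⊥bis P5·P3 via (33.03,26.125): [(24.9283, 25.4721) (24.8123, 13.3288) (37.5872, 3.8114) (45.9422, 27.1655)]  |A|=316.4236
6. ⊥bis P5·P4 via (38.8,16.31): [(40.6169, 26.7364) (24.9283, 25.4721) (24.8123, 13.3288) (36.7329, 4.4478)]  |A|=245.2757
7. ⊥bis P5·P6 via (40.41,19.11): [(39.7106, 21.5359) (38.266, 26.5469) (24.9283, 25.4721) (24.8123, 13.3288) (36.7329, 4.4478)]  |A|=239.2487
8. canonical 5-gon: [(39.7106, 21.5359) (38.266, 26.5469) (24.9283, 25.4721) (24.8123, 13.3288) (36.7329, 4.4478)]
9. shoelace: 239.2487

Area of P5's cell: 239.2487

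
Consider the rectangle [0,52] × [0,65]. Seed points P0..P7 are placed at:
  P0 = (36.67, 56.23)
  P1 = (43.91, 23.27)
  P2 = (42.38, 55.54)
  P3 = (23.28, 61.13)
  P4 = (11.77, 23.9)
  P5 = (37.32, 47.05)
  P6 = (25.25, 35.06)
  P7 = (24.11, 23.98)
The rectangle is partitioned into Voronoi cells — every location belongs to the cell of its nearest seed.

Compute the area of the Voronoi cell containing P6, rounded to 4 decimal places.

1. box [0,52]×[0,65]: [(0, 0) (52, 0) (52, 65) (0, 65)]
2. ⊥bis P6·P0 via (30.96,45.645): [(0, 62.3461) (0, 0) (52, 0) (52, 34.2951)]  |A|=2512.673
3. ⊥bis P6·P1 via (34.58,29.165): [(41.4256, 39.9994) (0, 62.3461) (0, 0) (16.1526, 0)]  |A|=1614.4091
4. ⊥bis P6·P2 via (33.815,45.3): [(40.9853, 39.3026) (37.8392, 41.9341) (0, 62.3461) (0, 0) (16.1526, 0)]  |A|=1612.7336
5. ⊥bis P6·P3 via (24.265,48.095): [(40.9853, 39.3026) (37.8392, 41.9341) (26.1537, 48.2377) (0, 46.2614) (0, 0) (16.1526, 0)]  |A|=1402.3958
6. ⊥bis P6·P4 via (18.51,29.48): [(27.7371, 18.3347) (40.9853, 39.3026) (37.8392, 41.9341) (26.1537, 48.2377) (4.345, 46.5897)]  |A|=547.517
7. ⊥bis P6·P5 via (31.285,41.055): [(27.7371, 18.3347) (37.8909, 34.4051) (24.2898, 48.0969) (4.345, 46.5897)]  |A|=478.1965
8. ⊥bis P6·P7 via (24.68,29.52): [(17.8993, 30.2177) (34.1863, 28.5419) (37.8909, 34.4051) (24.2898, 48.0969) (4.345, 46.5897)]  |A|=389.6707
9. canonical 5-gon: [(17.8993, 30.2177) (34.1863, 28.5419) (37.8909, 34.4051) (24.2898, 48.0969) (4.345, 46.5897)]
10. shoelace: 389.6707

Area of P6's cell: 389.6707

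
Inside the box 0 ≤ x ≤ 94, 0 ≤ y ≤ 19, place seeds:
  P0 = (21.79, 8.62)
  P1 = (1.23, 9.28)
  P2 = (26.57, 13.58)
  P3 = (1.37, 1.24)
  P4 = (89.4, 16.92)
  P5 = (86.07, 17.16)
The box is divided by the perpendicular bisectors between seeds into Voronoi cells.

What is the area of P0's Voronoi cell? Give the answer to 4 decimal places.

Area of P0's cell: 266.1255

1. box [0,94]×[0,19]: [(0, 0) (94, 0) (94, 19) (0, 19)]
2. ⊥bis P0·P1 via (11.51,8.95): [(11.2227, 0) (94, 0) (94, 19) (11.8326, 19)]  |A|=1566.9745
3. ⊥bis P0·P2 via (24.18,11.1): [(11.2227, 0) (35.698, 0) (15.9825, 19) (11.8326, 19)]  |A|=271.9393
4. ⊥bis P0·P3 via (11.58,4.93): [(11.3972, 5.4358) (13.3618, 0) (35.698, 0) (15.9825, 19) (11.8326, 19)]  |A|=266.1255
5. ⊥bis P0·P4 via (55.595,12.77): [(11.3972, 5.4358) (13.3618, 0) (35.698, 0) (15.9825, 19) (11.8326, 19)]  |A|=266.1255
6. ⊥bis P0·P5 via (53.93,12.89): [(11.3972, 5.4358) (13.3618, 0) (35.698, 0) (15.9825, 19) (11.8326, 19)]  |A|=266.1255
7. canonical 5-gon: [(11.3972, 5.4358) (13.3618, 0) (35.698, 0) (15.9825, 19) (11.8326, 19)]
8. shoelace: 266.1255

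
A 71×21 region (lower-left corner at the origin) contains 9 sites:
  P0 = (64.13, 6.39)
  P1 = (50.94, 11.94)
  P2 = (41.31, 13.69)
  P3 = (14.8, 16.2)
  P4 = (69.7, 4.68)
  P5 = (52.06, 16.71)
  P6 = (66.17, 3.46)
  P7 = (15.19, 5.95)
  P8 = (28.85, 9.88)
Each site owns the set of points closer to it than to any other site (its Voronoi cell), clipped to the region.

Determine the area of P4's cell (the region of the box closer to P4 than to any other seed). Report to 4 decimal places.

1. box [0,71]×[0,21]: [(0, 0) (71, 0) (71, 21) (0, 21)]
2. ⊥bis P4·P0 via (66.915,5.535): [(65.2157, 0) (71, 0) (71, 18.8411)]  |A|=54.4909
3. ⊥bis P4·P1 via (60.32,8.31): [(65.2157, 0) (71, 0) (71, 18.8411)]  |A|=54.4909
4. ⊥bis P4·P2 via (55.505,9.185): [(65.2157, 0) (71, 0) (71, 18.8411)]  |A|=54.4909
5. ⊥bis P4·P3 via (42.25,10.44): [(65.2157, 0) (71, 0) (71, 18.8411)]  |A|=54.4909
6. ⊥bis P4·P5 via (60.88,10.695): [(65.2157, 0) (71, 0) (71, 18.8411)]  |A|=54.4909
7. ⊥bis P4·P6 via (67.935,4.07): [(67.1566, 6.3221) (69.3416, 0) (71, 0) (71, 18.8411)]  |A|=41.4487
8. ⊥bis P4·P7 via (42.445,5.315): [(67.1566, 6.3221) (69.3416, 0) (71, 0) (71, 18.8411)]  |A|=41.4487
9. ⊥bis P4·P8 via (49.275,7.28): [(67.1566, 6.3221) (69.3416, 0) (71, 0) (71, 18.8411)]  |A|=41.4487
10. canonical 4-gon: [(67.1566, 6.3221) (69.3416, 0) (71, 0) (71, 18.8411)]
11. shoelace: 41.4487

Area of P4's cell: 41.4487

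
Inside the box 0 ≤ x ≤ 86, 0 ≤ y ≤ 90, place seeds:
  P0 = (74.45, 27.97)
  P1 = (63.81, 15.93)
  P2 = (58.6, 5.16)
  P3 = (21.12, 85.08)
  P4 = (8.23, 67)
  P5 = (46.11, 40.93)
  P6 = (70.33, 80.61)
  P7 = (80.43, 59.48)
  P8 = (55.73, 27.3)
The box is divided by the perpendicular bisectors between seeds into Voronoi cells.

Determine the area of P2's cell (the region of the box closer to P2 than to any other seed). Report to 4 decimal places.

Area of P2's cell: 828.6577

1. box [0,86]×[0,90]: [(0, 0) (86, 0) (86, 90) (0, 90)]
2. ⊥bis P2·P0 via (66.525,16.565): [(0, 62.7913) (0, 0) (86, 0) (86, 3.0324)]  |A|=2830.4176
3. ⊥bis P2·P1 via (61.205,10.545): [(0, 40.153) (0, 0) (83.0034, 0)]  |A|=1666.4173
4. ⊥bis P2·P3 via (39.86,45.12): [(14.4073, 33.1835) (0, 26.4269) (0, 0) (83.0034, 0)]  |A|=1567.5395
5. ⊥bis P2·P4 via (33.415,36.08): [(24.1014, 28.4939) (0, 8.8628) (0, 0) (83.0034, 0)]  |A|=1289.3478
6. ⊥bis P2·P5 via (52.355,23.045): [(42.4876, 19.5996) (0, 4.7639) (0, 0) (83.0034, 0)]  |A|=914.6188
7. ⊥bis P2·P6 via (64.465,42.885): [(42.4876, 19.5996) (0, 4.7639) (0, 0) (83.0034, 0)]  |A|=914.6188
8. ⊥bis P2·P7 via (69.515,32.32): [(42.4876, 19.5996) (0, 4.7639) (0, 0) (83.0034, 0)]  |A|=914.6188
9. ⊥bis P2·P8 via (57.165,16.23): [(51.0829, 15.4416) (18.4736, 11.2144) (0, 4.7639) (0, 0) (83.0034, 0)]  |A|=828.6577
10. canonical 5-gon: [(51.0829, 15.4416) (18.4736, 11.2144) (0, 4.7639) (0, 0) (83.0034, 0)]
11. shoelace: 828.6577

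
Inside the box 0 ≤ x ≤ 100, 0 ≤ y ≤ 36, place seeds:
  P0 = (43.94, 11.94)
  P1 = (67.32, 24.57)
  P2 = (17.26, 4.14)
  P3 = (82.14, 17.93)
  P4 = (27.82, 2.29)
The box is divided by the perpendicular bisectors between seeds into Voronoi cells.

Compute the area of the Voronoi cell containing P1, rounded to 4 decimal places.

Area of P1's cell: 630.2602

1. box [0,100]×[0,36]: [(0, 0) (100, 0) (100, 36) (0, 36)]
2. ⊥bis P1·P0 via (55.63,18.255): [(65.4914, 0) (100, 0) (100, 36) (46.0441, 36)]  |A|=1592.3609
3. ⊥bis P1·P2 via (42.29,14.355): [(65.4914, 0) (100, 0) (100, 36) (46.0441, 36)]  |A|=1592.3609
4. ⊥bis P1·P3 via (74.73,21.25): [(65.3371, 0.2857) (81.3386, 36) (46.0441, 36)]  |A|=630.2602
5. ⊥bis P1·P4 via (47.57,13.43): [(65.3371, 0.2857) (81.3386, 36) (46.0441, 36)]  |A|=630.2602
6. canonical 3-gon: [(65.3371, 0.2857) (81.3386, 36) (46.0441, 36)]
7. shoelace: 630.2602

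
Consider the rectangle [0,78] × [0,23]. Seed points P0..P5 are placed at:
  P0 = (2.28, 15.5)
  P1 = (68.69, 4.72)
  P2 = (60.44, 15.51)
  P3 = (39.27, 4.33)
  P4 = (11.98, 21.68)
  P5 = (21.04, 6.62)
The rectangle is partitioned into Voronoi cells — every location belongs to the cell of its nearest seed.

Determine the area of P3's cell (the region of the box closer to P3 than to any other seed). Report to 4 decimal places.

Area of P3's cell: 415.4227

1. box [0,78]×[0,23]: [(0, 0) (78, 0) (78, 23) (0, 23)]
2. ⊥bis P3·P0 via (20.775,9.915): [(17.7809, 0) (78, 0) (78, 23) (24.7263, 23)]  |A|=1305.1666
3. ⊥bis P3·P1 via (53.98,4.525): [(17.7809, 0) (54.04, 0) (53.7351, 23) (24.7263, 23)]  |A|=750.5799
4. ⊥bis P3·P2 via (49.855,9.92): [(17.7809, 0) (54.04, 0) (54.0129, 2.0469) (42.9474, 23) (24.7263, 23)]  |A|=637.5617
5. ⊥bis P3·P4 via (25.625,13.005): [(18.1646, 1.2704) (17.7809, 0) (54.04, 0) (54.0129, 2.0469) (42.9474, 23) (31.9795, 23)]  |A|=558.7577
6. ⊥bis P3·P5 via (30.155,5.475): [(29.4672, 0) (54.04, 0) (54.0129, 2.0469) (42.9474, 23) (32.3564, 23)]  |A|=415.4227
7. canonical 5-gon: [(29.4672, 0) (54.04, 0) (54.0129, 2.0469) (42.9474, 23) (32.3564, 23)]
8. shoelace: 415.4227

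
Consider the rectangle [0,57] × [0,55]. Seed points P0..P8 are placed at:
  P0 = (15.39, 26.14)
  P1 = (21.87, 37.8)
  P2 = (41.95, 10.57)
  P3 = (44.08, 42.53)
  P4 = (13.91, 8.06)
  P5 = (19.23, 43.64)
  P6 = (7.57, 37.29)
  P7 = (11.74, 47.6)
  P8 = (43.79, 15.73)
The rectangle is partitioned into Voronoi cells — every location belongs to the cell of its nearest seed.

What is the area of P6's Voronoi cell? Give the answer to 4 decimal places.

1. box [0,57]×[0,55]: [(0, 0) (57, 0) (57, 55) (0, 55)]
2. ⊥bis P6·P0 via (11.48,31.715): [(0, 23.6636) (44.6805, 55) (0, 55)]  |A|=700.0637
3. ⊥bis P6·P1 via (14.72,37.545): [(0, 23.6636) (14.8438, 34.0742) (14.0975, 55) (0, 55)]  |A|=380.0764
4. ⊥bis P6·P2 via (24.76,23.93): [(0, 23.6636) (14.8438, 34.0742) (14.0975, 55) (0, 55)]  |A|=380.0764
5. ⊥bis P6·P3 via (25.825,39.91): [(0, 23.6636) (14.8438, 34.0742) (14.0975, 55) (0, 55)]  |A|=380.0764
6. ⊥bis P6·P4 via (10.74,22.675): [(0, 23.6636) (14.8438, 34.0742) (14.0975, 55) (0, 55)]  |A|=380.0764
7. ⊥bis P6·P5 via (13.4,40.465): [(0, 23.6636) (14.8438, 34.0742) (14.7011, 38.076) (5.4843, 55) (0, 55)]  |A|=307.1914
8. ⊥bis P6·P7 via (9.655,42.445): [(0, 46.3501) (0, 23.6636) (14.8438, 34.0742) (14.7011, 38.076) (13.075, 41.0617)]  |A|=212.4217
9. ⊥bis P6·P8 via (25.68,26.51): [(0, 46.3501) (0, 23.6636) (14.8438, 34.0742) (14.7011, 38.076) (13.075, 41.0617)]  |A|=212.4217
10. canonical 5-gon: [(0, 46.3501) (0, 23.6636) (14.8438, 34.0742) (14.7011, 38.076) (13.075, 41.0617)]
11. shoelace: 212.4217

Area of P6's cell: 212.4217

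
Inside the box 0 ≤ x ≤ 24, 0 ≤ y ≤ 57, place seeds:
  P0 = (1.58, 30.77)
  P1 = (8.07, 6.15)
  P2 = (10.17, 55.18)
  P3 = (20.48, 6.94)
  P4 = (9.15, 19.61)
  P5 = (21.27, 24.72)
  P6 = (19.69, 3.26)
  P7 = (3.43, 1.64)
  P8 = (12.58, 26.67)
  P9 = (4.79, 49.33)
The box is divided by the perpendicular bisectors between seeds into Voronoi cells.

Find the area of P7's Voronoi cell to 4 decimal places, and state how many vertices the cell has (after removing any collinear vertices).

Area of P7's cell: 46.7770 (3 vertices)

1. box [0,24]×[0,57]: [(0, 0) (24, 0) (24, 57) (0, 57)]
2. ⊥bis P7·P0 via (2.505,16.205): [(0, 16.0459) (0, 0) (24, 0) (24, 17.5701)]  |A|=403.3923
3. ⊥bis P7·P1 via (5.75,3.895): [(0, 9.8107) (0, 0) (9.5359, 0)]  |A|=46.777
4. ⊥bis P7·P2 via (6.8,28.41): [(0, 9.8107) (0, 0) (9.5359, 0)]  |A|=46.777
5. ⊥bis P7·P3 via (11.955,4.29): [(0, 9.8107) (0, 0) (9.5359, 0)]  |A|=46.777
6. ⊥bis P7·P4 via (6.29,10.625): [(0, 9.8107) (0, 0) (9.5359, 0)]  |A|=46.777
7. ⊥bis P7·P5 via (12.35,13.18): [(0, 9.8107) (0, 0) (9.5359, 0)]  |A|=46.777
8. ⊥bis P7·P6 via (11.56,2.45): [(0, 9.8107) (0, 0) (9.5359, 0)]  |A|=46.777
9. ⊥bis P7·P8 via (8.005,14.155): [(0, 9.8107) (0, 0) (9.5359, 0)]  |A|=46.777
10. ⊥bis P7·P9 via (4.11,25.485): [(0, 9.8107) (0, 0) (9.5359, 0)]  |A|=46.777
11. canonical 3-gon: [(0, 9.8107) (0, 0) (9.5359, 0)]
12. shoelace: 46.777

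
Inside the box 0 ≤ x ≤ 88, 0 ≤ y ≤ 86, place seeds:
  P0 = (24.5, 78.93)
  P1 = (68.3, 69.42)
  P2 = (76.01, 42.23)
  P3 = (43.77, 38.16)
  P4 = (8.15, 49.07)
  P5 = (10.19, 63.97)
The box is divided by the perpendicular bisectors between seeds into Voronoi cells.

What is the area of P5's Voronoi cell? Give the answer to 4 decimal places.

Area of P5's cell: 540.5419

1. box [0,88]×[0,86]: [(0, 0) (88, 0) (88, 86) (0, 86)]
2. ⊥bis P5·P0 via (17.345,71.45): [(0, 0) (88, 0) (88, 3.8649) (2.1341, 86) (0, 86)]  |A|=4041.6979
3. ⊥bis P5·P1 via (39.245,66.695): [(0, 0) (45.5002, 0) (40.9134, 48.9056) (2.1341, 86) (0, 86)]  |A|=2911.4654
4. ⊥bis P5·P2 via (43.1,53.1): [(0, 0) (25.5613, 0) (41.0906, 47.0164) (40.9134, 48.9056) (2.1341, 86) (0, 86)]  |A|=2442.7399
5. ⊥bis P5·P3 via (26.98,51.065): [(0, 15.9628) (31.9271, 57.5014) (2.1341, 86) (0, 86)]  |A|=1148.4533
6. ⊥bis P5·P4 via (9.17,56.52): [(0, 57.7755) (29.0778, 53.7944) (31.9271, 57.5014) (2.1341, 86) (0, 86)]  |A|=540.5419
7. canonical 5-gon: [(0, 57.7755) (29.0778, 53.7944) (31.9271, 57.5014) (2.1341, 86) (0, 86)]
8. shoelace: 540.5419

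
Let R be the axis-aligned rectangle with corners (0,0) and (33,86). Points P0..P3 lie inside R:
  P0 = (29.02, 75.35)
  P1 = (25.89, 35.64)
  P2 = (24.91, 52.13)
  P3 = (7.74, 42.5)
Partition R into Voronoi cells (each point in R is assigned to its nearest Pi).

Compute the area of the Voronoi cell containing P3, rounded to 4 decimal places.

1. box [0,33]×[0,86]: [(0, 0) (33, 0) (33, 86) (0, 86)]
2. ⊥bis P3·P0 via (18.38,58.925): [(0, 70.8314) (0, 0) (33, 0) (33, 49.4543)]  |A|=1984.7141
3. ⊥bis P3·P1 via (16.815,39.07): [(23.1512, 55.8342) (0, 70.8314) (0, 0) (2.048, 0)]  |A|=877.0931
4. ⊥bis P3·P2 via (16.325,47.315): [(18.4794, 43.4737) (4.9248, 67.6412) (0, 70.8314) (0, 0) (2.048, 0)]  |A|=736.8693
5. canonical 5-gon: [(18.4794, 43.4737) (4.9248, 67.6412) (0, 70.8314) (0, 0) (2.048, 0)]
6. shoelace: 736.8693

Area of P3's cell: 736.8693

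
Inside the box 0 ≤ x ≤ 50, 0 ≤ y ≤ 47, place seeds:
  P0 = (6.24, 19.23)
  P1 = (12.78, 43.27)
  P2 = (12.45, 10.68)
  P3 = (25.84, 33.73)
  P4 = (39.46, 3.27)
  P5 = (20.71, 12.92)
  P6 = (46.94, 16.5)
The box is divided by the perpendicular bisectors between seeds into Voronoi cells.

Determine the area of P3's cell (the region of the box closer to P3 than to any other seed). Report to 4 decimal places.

Area of P3's cell: 620.5002

1. box [0,50]×[0,47]: [(0, 0) (50, 0) (50, 47) (0, 47)]
2. ⊥bis P3·P0 via (16.04,26.48): [(35.6298, 0) (50, 0) (50, 47) (0.8594, 47)]  |A|=1492.5042
3. ⊥bis P3·P1 via (19.31,38.5): [(13.2674, 30.2278) (35.6298, 0) (50, 0) (50, 47) (25.519, 47)]  |A|=1285.7061
4. ⊥bis P3·P2 via (19.145,22.205): [(13.2674, 30.2278) (19.2461, 22.1463) (50, 4.281) (50, 47) (25.519, 47)]  |A|=1060.7541
5. ⊥bis P3·P4 via (32.65,18.5): [(13.2674, 30.2278) (19.2461, 22.1463) (28.6228, 16.6993) (50, 26.2579) (50, 47) (25.519, 47)]  |A|=825.851
6. ⊥bis P3·P5 via (23.275,23.325): [(13.2674, 30.2278) (17.2809, 24.8026) (36.2741, 20.1205) (50, 26.2579) (50, 47) (25.519, 47)]  |A|=768.3466
7. ⊥bis P3·P6 via (36.39,25.115): [(13.2674, 30.2278) (17.2809, 24.8026) (32.9756, 20.9337) (50, 41.7819) (50, 47) (25.519, 47)]  |A|=620.5002
8. canonical 6-gon: [(13.2674, 30.2278) (17.2809, 24.8026) (32.9756, 20.9337) (50, 41.7819) (50, 47) (25.519, 47)]
9. shoelace: 620.5002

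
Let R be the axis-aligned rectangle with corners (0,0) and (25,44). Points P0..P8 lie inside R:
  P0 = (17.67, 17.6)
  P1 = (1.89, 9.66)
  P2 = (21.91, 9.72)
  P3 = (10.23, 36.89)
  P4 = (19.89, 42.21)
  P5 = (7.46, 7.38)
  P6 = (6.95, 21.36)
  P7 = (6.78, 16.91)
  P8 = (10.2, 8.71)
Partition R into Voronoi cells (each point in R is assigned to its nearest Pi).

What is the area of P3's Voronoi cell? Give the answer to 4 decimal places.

1. box [0,25]×[0,44]: [(0, 0) (25, 0) (25, 44) (0, 44)]
2. ⊥bis P3·P0 via (13.95,27.245): [(0, 21.8646) (25, 31.5069) (25, 44) (0, 44)]  |A|=432.8563
3. ⊥bis P3·P1 via (6.06,23.275): [(0, 25.1311) (4.7205, 23.6853) (25, 31.5069) (25, 44) (0, 44)]  |A|=425.1467
4. ⊥bis P3·P2 via (16.07,23.305): [(0, 25.1311) (4.7205, 23.6853) (25, 31.5069) (25, 44) (0, 44)]  |A|=425.1467
5. ⊥bis P3·P4 via (15.06,39.55): [(0, 25.1311) (4.7205, 23.6853) (20.4549, 29.7539) (12.6093, 44) (0, 44)]  |A|=308.4961
6. ⊥bis P3·P5 via (8.845,22.135): [(0, 25.1311) (4.7205, 23.6853) (20.4549, 29.7539) (12.6093, 44) (0, 44)]  |A|=308.4961
7. ⊥bis P3·P6 via (8.59,29.125): [(0, 30.9392) (15.2031, 27.7283) (20.4549, 29.7539) (12.6093, 44) (0, 44)]  |A|=247.2245
8. ⊥bis P3·P7 via (8.505,26.9): [(0, 30.9392) (15.2031, 27.7283) (20.4549, 29.7539) (12.6093, 44) (0, 44)]  |A|=247.2245
9. ⊥bis P3·P8 via (10.215,22.8): [(0, 30.9392) (15.2031, 27.7283) (20.4549, 29.7539) (12.6093, 44) (0, 44)]  |A|=247.2245
10. canonical 5-gon: [(0, 30.9392) (15.2031, 27.7283) (20.4549, 29.7539) (12.6093, 44) (0, 44)]
11. shoelace: 247.2245

Area of P3's cell: 247.2245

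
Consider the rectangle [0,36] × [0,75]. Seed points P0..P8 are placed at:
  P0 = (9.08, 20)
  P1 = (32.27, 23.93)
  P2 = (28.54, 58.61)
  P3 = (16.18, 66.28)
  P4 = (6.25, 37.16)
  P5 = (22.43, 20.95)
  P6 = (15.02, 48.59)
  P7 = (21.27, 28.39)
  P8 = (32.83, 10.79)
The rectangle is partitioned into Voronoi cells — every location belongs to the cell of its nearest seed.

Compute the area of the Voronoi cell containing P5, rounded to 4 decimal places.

Area of P5's cell: 168.7413

1. box [0,36]×[0,75]: [(0, 0) (36, 0) (36, 75) (0, 75)]
2. ⊥bis P5·P0 via (15.755,20.475): [(17.212, 0) (36, 0) (36, 75) (11.8749, 75)]  |A|=1609.2388
3. ⊥bis P5·P1 via (27.35,22.44): [(12.0109, 73.0901) (17.212, 0) (34.1459, 0)]  |A|=618.8473
4. ⊥bis P5·P2 via (25.485,39.78): [(21.9237, 40.3578) (14.2515, 41.6025) (17.212, 0) (34.1459, 0)]  |A|=499.4536
5. ⊥bis P5·P3 via (19.305,43.615): [(21.9237, 40.3578) (14.2515, 41.6025) (17.212, 0) (34.1459, 0)]  |A|=499.4536
6. ⊥bis P5·P4 via (14.34,29.055): [(22.7918, 37.4912) (15.0911, 29.8047) (17.212, 0) (34.1459, 0)]  |A|=440.3448
7. ⊥bis P5·P6 via (18.725,34.77): [(23.2486, 35.9827) (20.5579, 35.2614) (15.0911, 29.8047) (17.212, 0) (34.1459, 0)]  |A|=438.1507
8. ⊥bis P5·P7 via (21.85,24.67): [(26.4571, 25.3883) (15.5266, 23.6841) (17.212, 0) (34.1459, 0)]  |A|=345.8361
9. ⊥bis P5·P8 via (27.63,15.87): [(28.9351, 17.2059) (26.4571, 25.3883) (15.5266, 23.6841) (16.8667, 4.8525)]  |A|=168.7413
10. canonical 4-gon: [(28.9351, 17.2059) (26.4571, 25.3883) (15.5266, 23.6841) (16.8667, 4.8525)]
11. shoelace: 168.7413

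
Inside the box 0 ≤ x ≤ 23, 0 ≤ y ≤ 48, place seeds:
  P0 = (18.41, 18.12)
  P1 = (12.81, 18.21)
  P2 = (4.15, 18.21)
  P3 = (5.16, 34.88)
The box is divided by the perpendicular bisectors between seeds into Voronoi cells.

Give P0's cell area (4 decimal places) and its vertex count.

Area of P0's cell: 241.3707 (4 vertices)

1. box [0,23]×[0,48]: [(0, 0) (23, 0) (23, 48) (0, 48)]
2. ⊥bis P0·P1 via (15.61,18.165): [(15.3181, 0) (23, 0) (23, 48) (16.0895, 48)]  |A|=350.2187
3. ⊥bis P0·P2 via (11.28,18.165): [(15.3181, 0) (23, 0) (23, 48) (16.0895, 48)]  |A|=350.2187
4. ⊥bis P0·P3 via (11.785,26.5): [(15.7949, 29.6701) (15.3181, 0) (23, 0) (23, 35.3663)]  |A|=241.3707
5. canonical 4-gon: [(15.7949, 29.6701) (15.3181, 0) (23, 0) (23, 35.3663)]
6. shoelace: 241.3707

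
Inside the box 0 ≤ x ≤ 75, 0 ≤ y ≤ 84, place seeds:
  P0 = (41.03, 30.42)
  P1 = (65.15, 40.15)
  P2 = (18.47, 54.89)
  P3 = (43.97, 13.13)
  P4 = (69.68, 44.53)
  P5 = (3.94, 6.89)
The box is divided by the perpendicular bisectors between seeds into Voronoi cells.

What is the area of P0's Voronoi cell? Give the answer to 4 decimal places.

1. box [0,75]×[0,84]: [(0, 0) (75, 0) (75, 84) (0, 84)]
2. ⊥bis P0·P1 via (53.09,35.285): [(0, 0) (67.324, 0) (33.4384, 84) (0, 84)]  |A|=4232.0184
3. ⊥bis P0·P2 via (29.75,42.655): [(0, 15.2271) (0, 0) (67.324, 0) (44.5957, 56.3419)]  |A|=2236.1113
4. ⊥bis P0·P3 via (42.5,21.775): [(0, 15.2271) (0, 14.5483) (57.5103, 24.3274) (44.5957, 56.3419)]  |A|=998.8662
5. ⊥bis P0·P4 via (55.355,37.475): [(0, 15.2271) (0, 14.5483) (57.5103, 24.3274) (44.5957, 56.3419)]  |A|=998.8662
6. ⊥bis P0·P5 via (22.485,18.655): [(15.5593, 29.5719) (22.6473, 18.3992) (57.5103, 24.3274) (44.5957, 56.3419)]  |A|=853.4218
7. canonical 4-gon: [(15.5593, 29.5719) (22.6473, 18.3992) (57.5103, 24.3274) (44.5957, 56.3419)]
8. shoelace: 853.4218

Area of P0's cell: 853.4218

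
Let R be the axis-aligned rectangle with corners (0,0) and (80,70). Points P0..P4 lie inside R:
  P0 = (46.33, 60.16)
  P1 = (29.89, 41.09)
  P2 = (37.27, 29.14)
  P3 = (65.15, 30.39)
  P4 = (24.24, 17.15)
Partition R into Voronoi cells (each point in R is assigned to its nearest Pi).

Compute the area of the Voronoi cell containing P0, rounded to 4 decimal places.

Area of P0's cell: 1071.8571

1. box [0,80]×[0,70]: [(0, 0) (80, 0) (80, 70) (0, 70)]
2. ⊥bis P0·P1 via (38.11,50.625): [(80, 14.5122) (80, 70) (15.6355, 70)]  |A|=1785.7239
3. ⊥bis P0·P2 via (41.8,44.65): [(46.7014, 43.2184) (80, 33.4929) (80, 70) (15.6355, 70)]  |A|=1469.7077
4. ⊥bis P0·P3 via (55.74,45.275): [(46.7014, 43.2184) (50.6586, 42.0627) (80, 60.6117) (80, 70) (15.6355, 70)]  |A|=1071.8571
5. ⊥bis P0·P4 via (35.285,38.655): [(46.7014, 43.2184) (50.6586, 42.0627) (80, 60.6117) (80, 70) (15.6355, 70)]  |A|=1071.8571
6. canonical 5-gon: [(46.7014, 43.2184) (50.6586, 42.0627) (80, 60.6117) (80, 70) (15.6355, 70)]
7. shoelace: 1071.8571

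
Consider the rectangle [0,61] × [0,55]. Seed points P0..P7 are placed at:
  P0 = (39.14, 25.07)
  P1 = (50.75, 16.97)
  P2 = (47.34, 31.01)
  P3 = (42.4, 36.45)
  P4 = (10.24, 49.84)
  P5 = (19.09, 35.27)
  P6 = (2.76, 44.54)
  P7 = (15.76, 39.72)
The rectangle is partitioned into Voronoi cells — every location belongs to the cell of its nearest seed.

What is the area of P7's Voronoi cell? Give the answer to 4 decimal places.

1. box [0,61]×[0,55]: [(0, 0) (61, 0) (61, 55) (0, 55)]
2. ⊥bis P7·P0 via (27.45,32.395): [(0, 0) (7.1512, 0) (41.6144, 55) (0, 55)]  |A|=1341.0526
3. ⊥bis P7·P1 via (33.255,28.345): [(0, 0) (7.1512, 0) (41.6144, 55) (0, 55)]  |A|=1341.0526
4. ⊥bis P7·P2 via (31.55,35.365): [(0, 0) (7.1512, 0) (33.3104, 41.7476) (36.9655, 55) (0, 55)]  |A|=1310.248
5. ⊥bis P7·P3 via (29.08,38.085): [(0, 0) (7.1512, 0) (28.6085, 34.2439) (31.1563, 55) (0, 55)]  |A|=1232.5177
6. ⊥bis P7·P4 via (13,44.78): [(0, 37.6891) (0, 0) (7.1512, 0) (28.6085, 34.2439) (31.1146, 54.6607)]  |A|=957.9209
7. ⊥bis P7·P5 via (17.425,37.495): [(0, 37.6891) (0, 24.4556) (30.1791, 47.0391) (31.1146, 54.6607)]  |A|=310.3205
8. ⊥bis P7·P6 via (9.26,42.13): [(9.5435, 42.8946) (3.7463, 27.259) (30.1791, 47.0391) (31.1146, 54.6607)]  |A|=226.0117
9. canonical 4-gon: [(9.5435, 42.8946) (3.7463, 27.259) (30.1791, 47.0391) (31.1146, 54.6607)]
10. shoelace: 226.0117

Area of P7's cell: 226.0117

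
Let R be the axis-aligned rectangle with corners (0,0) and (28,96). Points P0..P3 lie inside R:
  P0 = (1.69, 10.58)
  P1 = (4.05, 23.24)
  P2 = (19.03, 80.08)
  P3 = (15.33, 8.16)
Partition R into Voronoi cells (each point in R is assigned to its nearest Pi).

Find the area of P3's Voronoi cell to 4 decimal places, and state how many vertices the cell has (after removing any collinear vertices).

Area of P3's cell: 435.6131 (4 vertices)

1. box [0,28]×[0,96]: [(0, 0) (28, 0) (28, 96) (0, 96)]
2. ⊥bis P3·P0 via (8.51,9.37): [(6.8476, 0) (28, 0) (28, 96) (23.8798, 96)]  |A|=1213.0839
3. ⊥bis P3·P1 via (9.69,15.7): [(9.6244, 15.6509) (6.8476, 0) (28, 0) (28, 29.3961)]  |A|=435.6131
4. ⊥bis P3·P2 via (17.18,44.12): [(9.6244, 15.6509) (6.8476, 0) (28, 0) (28, 29.3961)]  |A|=435.6131
5. canonical 4-gon: [(9.6244, 15.6509) (6.8476, 0) (28, 0) (28, 29.3961)]
6. shoelace: 435.6131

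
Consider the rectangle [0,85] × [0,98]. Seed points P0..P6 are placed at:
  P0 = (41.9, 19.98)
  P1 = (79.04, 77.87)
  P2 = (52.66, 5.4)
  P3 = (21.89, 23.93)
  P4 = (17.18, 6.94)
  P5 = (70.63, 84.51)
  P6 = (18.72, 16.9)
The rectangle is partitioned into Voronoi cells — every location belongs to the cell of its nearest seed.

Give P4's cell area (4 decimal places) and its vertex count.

1. box [0,85]×[0,98]: [(0, 0) (85, 0) (85, 98) (0, 98)]
2. ⊥bis P4·P0 via (29.54,13.46): [(0, 69.4591) (0, 0) (36.6403, 0)]  |A|=1272.5005
3. ⊥bis P4·P1 via (48.11,42.405): [(0, 69.4591) (0, 0) (36.6403, 0)]  |A|=1272.5005
4. ⊥bis P4·P2 via (34.92,6.17): [(34.8033, 3.4823) (0, 69.4591) (0, 0) (34.6522, 0)]  |A|=1269.039
5. ⊥bis P4·P3 via (19.535,15.435): [(34.8033, 3.4823) (30.0334, 12.5246) (0, 20.8505) (0, 0) (34.6522, 0)]  |A|=539.0974
6. ⊥bis P4·P5 via (43.905,45.725): [(34.8033, 3.4823) (30.0334, 12.5246) (0, 20.8505) (0, 0) (34.6522, 0)]  |A|=539.0974
7. ⊥bis P4·P6 via (17.95,11.92): [(34.8033, 3.4823) (31.4538, 9.8321) (0, 14.6954) (0, 0) (34.6522, 0)]  |A|=407.7761
8. canonical 5-gon: [(34.8033, 3.4823) (31.4538, 9.8321) (0, 14.6954) (0, 0) (34.6522, 0)]
9. shoelace: 407.7761

Area of P4's cell: 407.7761 (5 vertices)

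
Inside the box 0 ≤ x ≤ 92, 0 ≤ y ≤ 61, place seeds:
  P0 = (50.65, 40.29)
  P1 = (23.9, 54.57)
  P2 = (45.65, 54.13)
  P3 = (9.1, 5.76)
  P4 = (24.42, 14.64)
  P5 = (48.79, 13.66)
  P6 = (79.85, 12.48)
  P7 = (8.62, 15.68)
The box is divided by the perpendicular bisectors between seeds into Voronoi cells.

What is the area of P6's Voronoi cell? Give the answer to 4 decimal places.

1. box [0,92]×[0,61]: [(0, 0) (92, 0) (92, 61) (0, 61)]
2. ⊥bis P6·P0 via (65.25,26.385): [(40.121, 0) (92, 0) (92, 54.472)]  |A|=1412.977
3. ⊥bis P6·P1 via (51.875,33.525): [(40.121, 0) (92, 0) (92, 54.472)]  |A|=1412.977
4. ⊥bis P6·P2 via (62.75,33.305): [(40.121, 0) (92, 0) (92, 54.472)]  |A|=1412.977
5. ⊥bis P6·P3 via (44.475,9.12): [(44.8678, 4.9841) (45.3412, 0) (92, 0) (92, 54.472)]  |A|=1399.9679
6. ⊥bis P6·P4 via (52.135,13.56): [(52.0966, 12.5741) (51.6066, 0) (92, 0) (92, 54.472)]  |A|=1340.7662
7. ⊥bis P6·P5 via (64.32,13.07): [(64.8082, 25.9211) (63.8235, 0) (92, 0) (92, 54.472)]  |A|=1105.7795
8. ⊥bis P6·P7 via (44.235,14.08): [(64.8082, 25.9211) (63.8235, 0) (92, 0) (92, 54.472)]  |A|=1105.7795
9. canonical 4-gon: [(64.8082, 25.9211) (63.8235, 0) (92, 0) (92, 54.472)]
10. shoelace: 1105.7795

Area of P6's cell: 1105.7795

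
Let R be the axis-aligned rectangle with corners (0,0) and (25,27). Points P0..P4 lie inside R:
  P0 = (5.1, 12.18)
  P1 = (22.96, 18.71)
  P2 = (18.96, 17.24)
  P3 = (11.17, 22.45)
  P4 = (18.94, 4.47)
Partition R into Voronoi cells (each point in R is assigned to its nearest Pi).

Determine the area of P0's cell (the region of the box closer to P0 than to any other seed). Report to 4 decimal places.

1. box [0,25]×[0,27]: [(0, 0) (25, 0) (25, 27) (0, 27)]
2. ⊥bis P0·P1 via (14.03,15.445): [(0, 0) (19.677, 0) (9.8052, 27) (0, 27)]  |A|=398.0106
3. ⊥bis P0·P2 via (12.03,14.71): [(0, 0) (17.4003, 0) (7.5432, 27) (0, 27)]  |A|=336.7371
4. ⊥bis P0·P3 via (8.135,17.315): [(0, 22.1231) (0, 0) (17.4003, 0) (11.889, 15.0962)]  |A|=262.8505
5. ⊥bis P0·P4 via (12.02,8.325): [(0, 22.1231) (0, 0) (7.3823, 0) (13.4342, 10.8636) (11.889, 15.0962)]  |A|=208.4344
6. canonical 5-gon: [(0, 22.1231) (0, 0) (7.3823, 0) (13.4342, 10.8636) (11.889, 15.0962)]
7. shoelace: 208.4344

Area of P0's cell: 208.4344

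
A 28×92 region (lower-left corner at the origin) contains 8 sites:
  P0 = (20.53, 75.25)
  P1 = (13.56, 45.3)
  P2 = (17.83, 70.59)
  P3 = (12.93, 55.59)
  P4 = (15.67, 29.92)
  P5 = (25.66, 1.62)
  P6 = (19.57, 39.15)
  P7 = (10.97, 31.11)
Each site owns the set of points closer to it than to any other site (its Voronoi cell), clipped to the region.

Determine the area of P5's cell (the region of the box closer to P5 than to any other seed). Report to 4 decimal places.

Area of P5's cell: 370.4404

1. box [0,28]×[0,92]: [(0, 0) (28, 0) (28, 92) (0, 92)]
2. ⊥bis P5·P0 via (23.095,38.435): [(0, 36.8259) (0, 0) (28, 0) (28, 38.7767)]  |A|=1058.4372
3. ⊥bis P5·P1 via (19.61,23.46): [(0, 18.0277) (0, 0) (28, 0) (28, 25.7842)]  |A|=613.3665
4. ⊥bis P5·P2 via (21.745,36.105): [(0, 18.0277) (0, 0) (28, 0) (28, 25.7842)]  |A|=613.3665
5. ⊥bis P5·P3 via (19.295,28.605): [(0, 18.0277) (0, 0) (28, 0) (28, 25.7842)]  |A|=613.3665
6. ⊥bis P5·P4 via (20.665,15.77): [(0, 8.4752) (0, 0) (28, 0) (28, 18.3593)]  |A|=375.6825
7. ⊥bis P5·P6 via (22.615,20.385): [(0, 8.4752) (0, 0) (28, 0) (28, 18.3593)]  |A|=375.6825
8. ⊥bis P5·P7 via (18.315,16.365): [(8.4994, 11.4755) (0, 7.2417) (0, 0) (28, 0) (28, 18.3593)]  |A|=370.4404
9. canonical 5-gon: [(8.4994, 11.4755) (0, 7.2417) (0, 0) (28, 0) (28, 18.3593)]
10. shoelace: 370.4404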